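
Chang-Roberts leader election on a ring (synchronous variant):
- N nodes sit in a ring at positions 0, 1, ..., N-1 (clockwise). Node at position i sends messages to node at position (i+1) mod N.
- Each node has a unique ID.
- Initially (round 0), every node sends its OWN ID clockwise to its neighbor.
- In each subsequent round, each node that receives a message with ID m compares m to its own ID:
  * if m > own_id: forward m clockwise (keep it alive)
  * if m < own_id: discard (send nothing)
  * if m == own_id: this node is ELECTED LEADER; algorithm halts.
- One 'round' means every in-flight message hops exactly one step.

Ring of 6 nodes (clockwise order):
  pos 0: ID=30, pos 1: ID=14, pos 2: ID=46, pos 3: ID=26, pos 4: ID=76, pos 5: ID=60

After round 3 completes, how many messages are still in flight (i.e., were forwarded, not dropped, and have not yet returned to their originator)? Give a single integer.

Round 1: pos1(id14) recv 30: fwd; pos2(id46) recv 14: drop; pos3(id26) recv 46: fwd; pos4(id76) recv 26: drop; pos5(id60) recv 76: fwd; pos0(id30) recv 60: fwd
Round 2: pos2(id46) recv 30: drop; pos4(id76) recv 46: drop; pos0(id30) recv 76: fwd; pos1(id14) recv 60: fwd
Round 3: pos1(id14) recv 76: fwd; pos2(id46) recv 60: fwd
After round 3: 2 messages still in flight

Answer: 2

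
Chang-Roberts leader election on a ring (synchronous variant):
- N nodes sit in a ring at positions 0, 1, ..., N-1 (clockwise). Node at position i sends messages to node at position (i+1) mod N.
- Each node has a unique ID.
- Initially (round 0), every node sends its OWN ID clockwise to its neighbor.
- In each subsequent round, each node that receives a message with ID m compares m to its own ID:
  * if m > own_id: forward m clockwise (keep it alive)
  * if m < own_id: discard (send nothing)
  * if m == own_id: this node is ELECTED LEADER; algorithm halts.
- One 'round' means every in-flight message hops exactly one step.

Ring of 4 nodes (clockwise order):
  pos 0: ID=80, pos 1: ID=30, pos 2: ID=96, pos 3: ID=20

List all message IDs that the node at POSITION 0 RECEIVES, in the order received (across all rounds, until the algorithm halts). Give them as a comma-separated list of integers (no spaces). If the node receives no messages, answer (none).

Answer: 20,96

Derivation:
Round 1: pos1(id30) recv 80: fwd; pos2(id96) recv 30: drop; pos3(id20) recv 96: fwd; pos0(id80) recv 20: drop
Round 2: pos2(id96) recv 80: drop; pos0(id80) recv 96: fwd
Round 3: pos1(id30) recv 96: fwd
Round 4: pos2(id96) recv 96: ELECTED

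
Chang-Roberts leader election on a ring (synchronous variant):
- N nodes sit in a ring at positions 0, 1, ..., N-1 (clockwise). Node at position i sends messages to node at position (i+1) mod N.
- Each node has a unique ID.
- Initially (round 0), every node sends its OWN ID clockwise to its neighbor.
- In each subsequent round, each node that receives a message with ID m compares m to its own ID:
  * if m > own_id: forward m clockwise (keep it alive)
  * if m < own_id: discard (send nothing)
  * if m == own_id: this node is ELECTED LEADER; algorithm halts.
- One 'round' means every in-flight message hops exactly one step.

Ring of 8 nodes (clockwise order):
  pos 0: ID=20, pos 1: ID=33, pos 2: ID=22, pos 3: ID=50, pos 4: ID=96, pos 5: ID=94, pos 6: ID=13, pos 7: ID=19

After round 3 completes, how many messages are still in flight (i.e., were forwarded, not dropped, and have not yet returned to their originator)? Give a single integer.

Round 1: pos1(id33) recv 20: drop; pos2(id22) recv 33: fwd; pos3(id50) recv 22: drop; pos4(id96) recv 50: drop; pos5(id94) recv 96: fwd; pos6(id13) recv 94: fwd; pos7(id19) recv 13: drop; pos0(id20) recv 19: drop
Round 2: pos3(id50) recv 33: drop; pos6(id13) recv 96: fwd; pos7(id19) recv 94: fwd
Round 3: pos7(id19) recv 96: fwd; pos0(id20) recv 94: fwd
After round 3: 2 messages still in flight

Answer: 2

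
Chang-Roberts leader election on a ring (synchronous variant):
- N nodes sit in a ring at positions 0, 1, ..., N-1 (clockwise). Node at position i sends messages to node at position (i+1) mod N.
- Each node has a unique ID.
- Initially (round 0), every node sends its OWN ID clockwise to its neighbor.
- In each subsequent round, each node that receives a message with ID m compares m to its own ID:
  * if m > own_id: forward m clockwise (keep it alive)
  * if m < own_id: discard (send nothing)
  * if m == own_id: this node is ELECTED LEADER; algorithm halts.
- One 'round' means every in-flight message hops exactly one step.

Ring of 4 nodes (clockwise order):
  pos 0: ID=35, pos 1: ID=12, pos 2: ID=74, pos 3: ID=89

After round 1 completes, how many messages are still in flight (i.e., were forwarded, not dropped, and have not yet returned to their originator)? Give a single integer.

Round 1: pos1(id12) recv 35: fwd; pos2(id74) recv 12: drop; pos3(id89) recv 74: drop; pos0(id35) recv 89: fwd
After round 1: 2 messages still in flight

Answer: 2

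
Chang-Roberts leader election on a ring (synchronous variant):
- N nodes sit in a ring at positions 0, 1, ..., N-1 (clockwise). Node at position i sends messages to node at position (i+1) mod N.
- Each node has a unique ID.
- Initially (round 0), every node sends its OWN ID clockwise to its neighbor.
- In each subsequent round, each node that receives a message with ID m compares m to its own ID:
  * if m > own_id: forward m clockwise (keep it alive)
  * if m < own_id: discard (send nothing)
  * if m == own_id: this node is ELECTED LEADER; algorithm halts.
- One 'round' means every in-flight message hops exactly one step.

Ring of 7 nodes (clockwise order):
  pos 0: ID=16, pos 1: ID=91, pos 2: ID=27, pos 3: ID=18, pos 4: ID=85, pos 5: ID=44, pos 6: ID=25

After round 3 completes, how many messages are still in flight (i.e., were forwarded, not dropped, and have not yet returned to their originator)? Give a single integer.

Answer: 2

Derivation:
Round 1: pos1(id91) recv 16: drop; pos2(id27) recv 91: fwd; pos3(id18) recv 27: fwd; pos4(id85) recv 18: drop; pos5(id44) recv 85: fwd; pos6(id25) recv 44: fwd; pos0(id16) recv 25: fwd
Round 2: pos3(id18) recv 91: fwd; pos4(id85) recv 27: drop; pos6(id25) recv 85: fwd; pos0(id16) recv 44: fwd; pos1(id91) recv 25: drop
Round 3: pos4(id85) recv 91: fwd; pos0(id16) recv 85: fwd; pos1(id91) recv 44: drop
After round 3: 2 messages still in flight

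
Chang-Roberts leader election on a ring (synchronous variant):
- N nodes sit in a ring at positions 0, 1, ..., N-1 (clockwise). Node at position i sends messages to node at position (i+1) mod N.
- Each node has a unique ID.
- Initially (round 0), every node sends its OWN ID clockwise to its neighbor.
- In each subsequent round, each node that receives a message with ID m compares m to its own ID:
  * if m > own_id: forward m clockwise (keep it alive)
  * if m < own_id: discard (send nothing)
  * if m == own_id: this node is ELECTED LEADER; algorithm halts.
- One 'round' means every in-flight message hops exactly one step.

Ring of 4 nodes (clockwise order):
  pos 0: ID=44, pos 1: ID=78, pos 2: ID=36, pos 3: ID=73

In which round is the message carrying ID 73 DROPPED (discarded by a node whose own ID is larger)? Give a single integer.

Answer: 2

Derivation:
Round 1: pos1(id78) recv 44: drop; pos2(id36) recv 78: fwd; pos3(id73) recv 36: drop; pos0(id44) recv 73: fwd
Round 2: pos3(id73) recv 78: fwd; pos1(id78) recv 73: drop
Round 3: pos0(id44) recv 78: fwd
Round 4: pos1(id78) recv 78: ELECTED
Message ID 73 originates at pos 3; dropped at pos 1 in round 2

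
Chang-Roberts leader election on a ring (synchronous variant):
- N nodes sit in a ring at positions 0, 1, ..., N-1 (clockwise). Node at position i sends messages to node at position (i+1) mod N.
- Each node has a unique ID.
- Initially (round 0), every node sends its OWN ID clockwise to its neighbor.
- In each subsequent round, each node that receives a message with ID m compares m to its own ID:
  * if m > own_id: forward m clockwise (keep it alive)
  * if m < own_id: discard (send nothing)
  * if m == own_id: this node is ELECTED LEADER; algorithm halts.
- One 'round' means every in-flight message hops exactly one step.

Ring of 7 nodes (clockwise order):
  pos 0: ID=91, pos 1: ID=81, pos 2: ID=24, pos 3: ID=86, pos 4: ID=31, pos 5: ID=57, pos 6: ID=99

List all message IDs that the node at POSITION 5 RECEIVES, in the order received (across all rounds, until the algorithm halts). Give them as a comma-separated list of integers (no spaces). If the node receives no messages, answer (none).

Answer: 31,86,91,99

Derivation:
Round 1: pos1(id81) recv 91: fwd; pos2(id24) recv 81: fwd; pos3(id86) recv 24: drop; pos4(id31) recv 86: fwd; pos5(id57) recv 31: drop; pos6(id99) recv 57: drop; pos0(id91) recv 99: fwd
Round 2: pos2(id24) recv 91: fwd; pos3(id86) recv 81: drop; pos5(id57) recv 86: fwd; pos1(id81) recv 99: fwd
Round 3: pos3(id86) recv 91: fwd; pos6(id99) recv 86: drop; pos2(id24) recv 99: fwd
Round 4: pos4(id31) recv 91: fwd; pos3(id86) recv 99: fwd
Round 5: pos5(id57) recv 91: fwd; pos4(id31) recv 99: fwd
Round 6: pos6(id99) recv 91: drop; pos5(id57) recv 99: fwd
Round 7: pos6(id99) recv 99: ELECTED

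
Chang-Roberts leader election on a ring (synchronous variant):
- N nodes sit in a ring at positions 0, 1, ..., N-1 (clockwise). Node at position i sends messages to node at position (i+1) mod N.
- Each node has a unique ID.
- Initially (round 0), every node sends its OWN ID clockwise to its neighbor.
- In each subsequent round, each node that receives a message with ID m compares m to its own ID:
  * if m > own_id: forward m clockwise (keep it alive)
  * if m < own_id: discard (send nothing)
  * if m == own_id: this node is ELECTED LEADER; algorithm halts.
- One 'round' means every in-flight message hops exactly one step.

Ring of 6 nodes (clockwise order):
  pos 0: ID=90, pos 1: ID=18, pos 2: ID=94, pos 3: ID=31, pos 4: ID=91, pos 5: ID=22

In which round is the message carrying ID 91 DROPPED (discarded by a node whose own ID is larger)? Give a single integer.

Answer: 4

Derivation:
Round 1: pos1(id18) recv 90: fwd; pos2(id94) recv 18: drop; pos3(id31) recv 94: fwd; pos4(id91) recv 31: drop; pos5(id22) recv 91: fwd; pos0(id90) recv 22: drop
Round 2: pos2(id94) recv 90: drop; pos4(id91) recv 94: fwd; pos0(id90) recv 91: fwd
Round 3: pos5(id22) recv 94: fwd; pos1(id18) recv 91: fwd
Round 4: pos0(id90) recv 94: fwd; pos2(id94) recv 91: drop
Round 5: pos1(id18) recv 94: fwd
Round 6: pos2(id94) recv 94: ELECTED
Message ID 91 originates at pos 4; dropped at pos 2 in round 4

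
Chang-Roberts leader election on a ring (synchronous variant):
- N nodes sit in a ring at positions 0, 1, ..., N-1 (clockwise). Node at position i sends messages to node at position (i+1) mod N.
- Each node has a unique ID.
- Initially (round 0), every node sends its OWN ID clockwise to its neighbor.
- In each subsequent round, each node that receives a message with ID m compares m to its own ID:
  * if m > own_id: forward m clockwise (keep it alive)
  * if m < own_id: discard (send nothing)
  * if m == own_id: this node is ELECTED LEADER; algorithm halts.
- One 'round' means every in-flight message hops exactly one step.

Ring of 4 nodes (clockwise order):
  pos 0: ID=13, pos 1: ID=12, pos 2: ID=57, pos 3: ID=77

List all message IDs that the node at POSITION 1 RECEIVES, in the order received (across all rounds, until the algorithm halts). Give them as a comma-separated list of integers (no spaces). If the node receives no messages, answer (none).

Answer: 13,77

Derivation:
Round 1: pos1(id12) recv 13: fwd; pos2(id57) recv 12: drop; pos3(id77) recv 57: drop; pos0(id13) recv 77: fwd
Round 2: pos2(id57) recv 13: drop; pos1(id12) recv 77: fwd
Round 3: pos2(id57) recv 77: fwd
Round 4: pos3(id77) recv 77: ELECTED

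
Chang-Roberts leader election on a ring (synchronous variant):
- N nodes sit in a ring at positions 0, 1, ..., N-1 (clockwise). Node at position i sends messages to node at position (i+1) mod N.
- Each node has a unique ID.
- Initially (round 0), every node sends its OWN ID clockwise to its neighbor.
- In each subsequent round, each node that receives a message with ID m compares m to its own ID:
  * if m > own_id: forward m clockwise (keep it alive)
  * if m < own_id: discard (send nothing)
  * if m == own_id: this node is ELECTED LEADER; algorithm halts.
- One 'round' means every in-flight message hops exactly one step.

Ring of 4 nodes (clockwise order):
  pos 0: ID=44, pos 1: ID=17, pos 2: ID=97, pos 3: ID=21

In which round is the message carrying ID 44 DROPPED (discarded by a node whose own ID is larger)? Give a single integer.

Round 1: pos1(id17) recv 44: fwd; pos2(id97) recv 17: drop; pos3(id21) recv 97: fwd; pos0(id44) recv 21: drop
Round 2: pos2(id97) recv 44: drop; pos0(id44) recv 97: fwd
Round 3: pos1(id17) recv 97: fwd
Round 4: pos2(id97) recv 97: ELECTED
Message ID 44 originates at pos 0; dropped at pos 2 in round 2

Answer: 2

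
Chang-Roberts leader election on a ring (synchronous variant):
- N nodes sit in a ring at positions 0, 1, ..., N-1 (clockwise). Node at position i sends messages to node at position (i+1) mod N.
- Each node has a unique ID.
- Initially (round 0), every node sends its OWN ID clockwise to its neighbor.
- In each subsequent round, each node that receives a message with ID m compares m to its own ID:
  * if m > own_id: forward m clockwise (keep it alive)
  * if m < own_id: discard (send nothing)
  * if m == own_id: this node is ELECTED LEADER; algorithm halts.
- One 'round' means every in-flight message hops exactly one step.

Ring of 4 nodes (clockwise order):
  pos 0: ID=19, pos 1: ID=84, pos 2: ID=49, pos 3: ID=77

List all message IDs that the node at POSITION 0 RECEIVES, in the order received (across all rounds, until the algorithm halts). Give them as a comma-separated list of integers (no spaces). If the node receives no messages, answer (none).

Round 1: pos1(id84) recv 19: drop; pos2(id49) recv 84: fwd; pos3(id77) recv 49: drop; pos0(id19) recv 77: fwd
Round 2: pos3(id77) recv 84: fwd; pos1(id84) recv 77: drop
Round 3: pos0(id19) recv 84: fwd
Round 4: pos1(id84) recv 84: ELECTED

Answer: 77,84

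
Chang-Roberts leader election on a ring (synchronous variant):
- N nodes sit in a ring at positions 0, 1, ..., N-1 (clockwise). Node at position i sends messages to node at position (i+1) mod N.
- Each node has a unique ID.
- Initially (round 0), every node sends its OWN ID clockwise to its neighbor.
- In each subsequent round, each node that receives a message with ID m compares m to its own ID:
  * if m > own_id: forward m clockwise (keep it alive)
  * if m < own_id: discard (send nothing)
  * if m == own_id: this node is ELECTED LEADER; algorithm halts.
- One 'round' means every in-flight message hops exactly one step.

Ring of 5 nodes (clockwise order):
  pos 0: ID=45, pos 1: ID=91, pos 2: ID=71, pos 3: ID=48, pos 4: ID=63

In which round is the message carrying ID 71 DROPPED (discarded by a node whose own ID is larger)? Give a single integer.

Round 1: pos1(id91) recv 45: drop; pos2(id71) recv 91: fwd; pos3(id48) recv 71: fwd; pos4(id63) recv 48: drop; pos0(id45) recv 63: fwd
Round 2: pos3(id48) recv 91: fwd; pos4(id63) recv 71: fwd; pos1(id91) recv 63: drop
Round 3: pos4(id63) recv 91: fwd; pos0(id45) recv 71: fwd
Round 4: pos0(id45) recv 91: fwd; pos1(id91) recv 71: drop
Round 5: pos1(id91) recv 91: ELECTED
Message ID 71 originates at pos 2; dropped at pos 1 in round 4

Answer: 4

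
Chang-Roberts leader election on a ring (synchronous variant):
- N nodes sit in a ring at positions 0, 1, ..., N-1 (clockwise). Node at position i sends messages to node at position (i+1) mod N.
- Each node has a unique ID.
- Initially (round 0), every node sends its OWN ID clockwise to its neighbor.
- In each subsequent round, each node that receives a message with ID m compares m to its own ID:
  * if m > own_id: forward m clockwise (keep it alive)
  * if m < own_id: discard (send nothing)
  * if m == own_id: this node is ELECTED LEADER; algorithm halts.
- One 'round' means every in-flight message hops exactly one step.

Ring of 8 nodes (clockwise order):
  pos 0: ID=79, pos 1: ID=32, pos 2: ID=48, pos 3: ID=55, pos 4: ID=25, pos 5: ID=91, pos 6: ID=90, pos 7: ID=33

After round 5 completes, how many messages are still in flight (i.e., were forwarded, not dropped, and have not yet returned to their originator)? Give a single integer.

Round 1: pos1(id32) recv 79: fwd; pos2(id48) recv 32: drop; pos3(id55) recv 48: drop; pos4(id25) recv 55: fwd; pos5(id91) recv 25: drop; pos6(id90) recv 91: fwd; pos7(id33) recv 90: fwd; pos0(id79) recv 33: drop
Round 2: pos2(id48) recv 79: fwd; pos5(id91) recv 55: drop; pos7(id33) recv 91: fwd; pos0(id79) recv 90: fwd
Round 3: pos3(id55) recv 79: fwd; pos0(id79) recv 91: fwd; pos1(id32) recv 90: fwd
Round 4: pos4(id25) recv 79: fwd; pos1(id32) recv 91: fwd; pos2(id48) recv 90: fwd
Round 5: pos5(id91) recv 79: drop; pos2(id48) recv 91: fwd; pos3(id55) recv 90: fwd
After round 5: 2 messages still in flight

Answer: 2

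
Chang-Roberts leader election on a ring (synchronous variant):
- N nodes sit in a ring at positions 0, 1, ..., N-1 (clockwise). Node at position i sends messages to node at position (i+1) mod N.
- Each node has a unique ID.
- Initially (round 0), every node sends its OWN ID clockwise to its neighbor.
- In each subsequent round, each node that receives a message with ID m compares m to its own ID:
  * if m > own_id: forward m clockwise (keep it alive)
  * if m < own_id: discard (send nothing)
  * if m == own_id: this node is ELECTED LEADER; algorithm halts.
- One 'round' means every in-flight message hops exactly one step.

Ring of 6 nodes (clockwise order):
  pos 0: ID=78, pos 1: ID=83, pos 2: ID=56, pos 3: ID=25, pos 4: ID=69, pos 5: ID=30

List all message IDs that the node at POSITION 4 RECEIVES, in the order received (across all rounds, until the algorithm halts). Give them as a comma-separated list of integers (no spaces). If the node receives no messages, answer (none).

Round 1: pos1(id83) recv 78: drop; pos2(id56) recv 83: fwd; pos3(id25) recv 56: fwd; pos4(id69) recv 25: drop; pos5(id30) recv 69: fwd; pos0(id78) recv 30: drop
Round 2: pos3(id25) recv 83: fwd; pos4(id69) recv 56: drop; pos0(id78) recv 69: drop
Round 3: pos4(id69) recv 83: fwd
Round 4: pos5(id30) recv 83: fwd
Round 5: pos0(id78) recv 83: fwd
Round 6: pos1(id83) recv 83: ELECTED

Answer: 25,56,83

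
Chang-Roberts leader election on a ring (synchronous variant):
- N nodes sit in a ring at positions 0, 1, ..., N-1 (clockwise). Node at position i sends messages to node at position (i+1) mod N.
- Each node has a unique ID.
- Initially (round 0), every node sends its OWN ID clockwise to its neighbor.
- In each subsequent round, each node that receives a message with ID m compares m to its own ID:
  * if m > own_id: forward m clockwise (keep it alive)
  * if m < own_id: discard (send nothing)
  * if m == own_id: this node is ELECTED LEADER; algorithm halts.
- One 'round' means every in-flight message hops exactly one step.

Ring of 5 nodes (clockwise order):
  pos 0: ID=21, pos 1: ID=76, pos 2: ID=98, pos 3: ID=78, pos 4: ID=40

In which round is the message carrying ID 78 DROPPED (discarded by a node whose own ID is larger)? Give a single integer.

Round 1: pos1(id76) recv 21: drop; pos2(id98) recv 76: drop; pos3(id78) recv 98: fwd; pos4(id40) recv 78: fwd; pos0(id21) recv 40: fwd
Round 2: pos4(id40) recv 98: fwd; pos0(id21) recv 78: fwd; pos1(id76) recv 40: drop
Round 3: pos0(id21) recv 98: fwd; pos1(id76) recv 78: fwd
Round 4: pos1(id76) recv 98: fwd; pos2(id98) recv 78: drop
Round 5: pos2(id98) recv 98: ELECTED
Message ID 78 originates at pos 3; dropped at pos 2 in round 4

Answer: 4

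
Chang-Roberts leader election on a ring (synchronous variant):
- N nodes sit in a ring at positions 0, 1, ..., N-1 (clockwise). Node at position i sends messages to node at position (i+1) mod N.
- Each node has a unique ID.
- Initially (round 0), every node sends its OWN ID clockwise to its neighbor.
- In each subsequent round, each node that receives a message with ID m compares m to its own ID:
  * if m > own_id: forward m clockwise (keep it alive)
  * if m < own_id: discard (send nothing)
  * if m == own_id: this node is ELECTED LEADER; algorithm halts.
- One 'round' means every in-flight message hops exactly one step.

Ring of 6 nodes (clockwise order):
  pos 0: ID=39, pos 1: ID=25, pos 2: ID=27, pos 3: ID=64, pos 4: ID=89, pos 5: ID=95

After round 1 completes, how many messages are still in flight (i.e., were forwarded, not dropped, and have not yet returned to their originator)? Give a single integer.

Answer: 2

Derivation:
Round 1: pos1(id25) recv 39: fwd; pos2(id27) recv 25: drop; pos3(id64) recv 27: drop; pos4(id89) recv 64: drop; pos5(id95) recv 89: drop; pos0(id39) recv 95: fwd
After round 1: 2 messages still in flight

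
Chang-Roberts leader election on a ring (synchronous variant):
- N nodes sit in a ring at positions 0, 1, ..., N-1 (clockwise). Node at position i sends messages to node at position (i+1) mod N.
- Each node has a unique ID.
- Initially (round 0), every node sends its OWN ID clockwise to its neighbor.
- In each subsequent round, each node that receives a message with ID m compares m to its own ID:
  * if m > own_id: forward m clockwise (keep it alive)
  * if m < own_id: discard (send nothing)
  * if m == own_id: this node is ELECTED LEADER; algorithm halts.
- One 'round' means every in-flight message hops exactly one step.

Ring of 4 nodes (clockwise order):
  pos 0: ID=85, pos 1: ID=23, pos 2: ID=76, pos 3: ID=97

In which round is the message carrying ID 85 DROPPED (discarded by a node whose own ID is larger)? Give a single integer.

Answer: 3

Derivation:
Round 1: pos1(id23) recv 85: fwd; pos2(id76) recv 23: drop; pos3(id97) recv 76: drop; pos0(id85) recv 97: fwd
Round 2: pos2(id76) recv 85: fwd; pos1(id23) recv 97: fwd
Round 3: pos3(id97) recv 85: drop; pos2(id76) recv 97: fwd
Round 4: pos3(id97) recv 97: ELECTED
Message ID 85 originates at pos 0; dropped at pos 3 in round 3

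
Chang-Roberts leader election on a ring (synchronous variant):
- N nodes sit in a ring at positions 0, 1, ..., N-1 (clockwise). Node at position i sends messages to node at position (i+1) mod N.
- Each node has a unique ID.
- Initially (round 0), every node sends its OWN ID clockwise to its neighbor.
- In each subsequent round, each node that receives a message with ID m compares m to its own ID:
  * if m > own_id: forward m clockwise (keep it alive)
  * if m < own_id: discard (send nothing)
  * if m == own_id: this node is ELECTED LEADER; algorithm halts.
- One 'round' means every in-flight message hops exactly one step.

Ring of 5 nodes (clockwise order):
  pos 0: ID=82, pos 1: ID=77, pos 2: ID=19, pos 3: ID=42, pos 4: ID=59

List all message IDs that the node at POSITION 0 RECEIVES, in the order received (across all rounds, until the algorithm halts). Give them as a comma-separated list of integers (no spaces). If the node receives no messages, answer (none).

Round 1: pos1(id77) recv 82: fwd; pos2(id19) recv 77: fwd; pos3(id42) recv 19: drop; pos4(id59) recv 42: drop; pos0(id82) recv 59: drop
Round 2: pos2(id19) recv 82: fwd; pos3(id42) recv 77: fwd
Round 3: pos3(id42) recv 82: fwd; pos4(id59) recv 77: fwd
Round 4: pos4(id59) recv 82: fwd; pos0(id82) recv 77: drop
Round 5: pos0(id82) recv 82: ELECTED

Answer: 59,77,82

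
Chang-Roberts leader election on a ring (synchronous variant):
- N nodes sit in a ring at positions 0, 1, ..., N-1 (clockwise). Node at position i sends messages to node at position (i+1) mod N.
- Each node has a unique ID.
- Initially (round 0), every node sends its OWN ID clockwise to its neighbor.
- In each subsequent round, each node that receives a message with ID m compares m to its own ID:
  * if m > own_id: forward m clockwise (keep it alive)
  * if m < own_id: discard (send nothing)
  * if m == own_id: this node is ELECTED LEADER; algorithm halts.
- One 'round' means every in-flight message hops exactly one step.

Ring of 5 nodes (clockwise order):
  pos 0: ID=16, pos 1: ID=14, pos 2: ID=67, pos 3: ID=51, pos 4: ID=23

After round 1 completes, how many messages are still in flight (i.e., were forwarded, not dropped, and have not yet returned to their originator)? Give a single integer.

Round 1: pos1(id14) recv 16: fwd; pos2(id67) recv 14: drop; pos3(id51) recv 67: fwd; pos4(id23) recv 51: fwd; pos0(id16) recv 23: fwd
After round 1: 4 messages still in flight

Answer: 4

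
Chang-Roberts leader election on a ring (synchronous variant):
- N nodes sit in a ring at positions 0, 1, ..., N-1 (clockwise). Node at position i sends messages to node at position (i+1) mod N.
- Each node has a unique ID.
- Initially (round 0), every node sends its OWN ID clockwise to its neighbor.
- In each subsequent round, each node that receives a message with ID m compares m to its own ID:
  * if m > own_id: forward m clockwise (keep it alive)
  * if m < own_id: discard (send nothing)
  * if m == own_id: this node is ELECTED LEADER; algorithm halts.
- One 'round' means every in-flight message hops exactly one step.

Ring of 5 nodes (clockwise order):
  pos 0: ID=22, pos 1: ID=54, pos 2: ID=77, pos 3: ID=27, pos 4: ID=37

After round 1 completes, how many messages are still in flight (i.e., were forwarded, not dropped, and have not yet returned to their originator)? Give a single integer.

Answer: 2

Derivation:
Round 1: pos1(id54) recv 22: drop; pos2(id77) recv 54: drop; pos3(id27) recv 77: fwd; pos4(id37) recv 27: drop; pos0(id22) recv 37: fwd
After round 1: 2 messages still in flight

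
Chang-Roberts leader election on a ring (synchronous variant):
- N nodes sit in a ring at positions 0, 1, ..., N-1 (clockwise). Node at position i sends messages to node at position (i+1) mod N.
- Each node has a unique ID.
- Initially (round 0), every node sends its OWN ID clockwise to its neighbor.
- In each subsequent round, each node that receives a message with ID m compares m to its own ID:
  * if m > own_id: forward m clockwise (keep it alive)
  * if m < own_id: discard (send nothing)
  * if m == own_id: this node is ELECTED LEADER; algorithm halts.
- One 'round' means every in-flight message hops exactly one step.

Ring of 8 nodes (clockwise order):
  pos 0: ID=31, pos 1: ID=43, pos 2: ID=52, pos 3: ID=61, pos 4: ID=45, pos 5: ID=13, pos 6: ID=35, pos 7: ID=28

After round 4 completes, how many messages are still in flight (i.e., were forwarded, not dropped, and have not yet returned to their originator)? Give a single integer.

Round 1: pos1(id43) recv 31: drop; pos2(id52) recv 43: drop; pos3(id61) recv 52: drop; pos4(id45) recv 61: fwd; pos5(id13) recv 45: fwd; pos6(id35) recv 13: drop; pos7(id28) recv 35: fwd; pos0(id31) recv 28: drop
Round 2: pos5(id13) recv 61: fwd; pos6(id35) recv 45: fwd; pos0(id31) recv 35: fwd
Round 3: pos6(id35) recv 61: fwd; pos7(id28) recv 45: fwd; pos1(id43) recv 35: drop
Round 4: pos7(id28) recv 61: fwd; pos0(id31) recv 45: fwd
After round 4: 2 messages still in flight

Answer: 2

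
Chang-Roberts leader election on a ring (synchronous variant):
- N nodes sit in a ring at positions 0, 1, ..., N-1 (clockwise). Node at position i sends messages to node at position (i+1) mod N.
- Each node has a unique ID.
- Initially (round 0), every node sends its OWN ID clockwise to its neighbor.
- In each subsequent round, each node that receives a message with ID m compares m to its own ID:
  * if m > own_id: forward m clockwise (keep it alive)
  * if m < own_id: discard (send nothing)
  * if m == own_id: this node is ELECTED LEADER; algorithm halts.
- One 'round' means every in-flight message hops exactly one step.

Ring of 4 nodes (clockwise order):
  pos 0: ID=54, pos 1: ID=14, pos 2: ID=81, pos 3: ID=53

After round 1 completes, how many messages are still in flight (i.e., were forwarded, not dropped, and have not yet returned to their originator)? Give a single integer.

Round 1: pos1(id14) recv 54: fwd; pos2(id81) recv 14: drop; pos3(id53) recv 81: fwd; pos0(id54) recv 53: drop
After round 1: 2 messages still in flight

Answer: 2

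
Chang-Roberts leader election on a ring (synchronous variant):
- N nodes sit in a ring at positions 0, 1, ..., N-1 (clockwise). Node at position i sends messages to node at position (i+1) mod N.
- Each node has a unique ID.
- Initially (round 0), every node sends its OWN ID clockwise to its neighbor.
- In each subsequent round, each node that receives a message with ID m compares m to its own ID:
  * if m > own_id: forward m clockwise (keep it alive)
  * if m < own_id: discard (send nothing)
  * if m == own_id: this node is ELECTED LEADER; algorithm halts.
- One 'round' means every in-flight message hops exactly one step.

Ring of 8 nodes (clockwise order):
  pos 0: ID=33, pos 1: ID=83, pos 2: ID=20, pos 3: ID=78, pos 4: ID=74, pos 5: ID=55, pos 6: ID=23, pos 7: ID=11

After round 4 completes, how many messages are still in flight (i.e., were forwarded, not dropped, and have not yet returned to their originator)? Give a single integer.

Round 1: pos1(id83) recv 33: drop; pos2(id20) recv 83: fwd; pos3(id78) recv 20: drop; pos4(id74) recv 78: fwd; pos5(id55) recv 74: fwd; pos6(id23) recv 55: fwd; pos7(id11) recv 23: fwd; pos0(id33) recv 11: drop
Round 2: pos3(id78) recv 83: fwd; pos5(id55) recv 78: fwd; pos6(id23) recv 74: fwd; pos7(id11) recv 55: fwd; pos0(id33) recv 23: drop
Round 3: pos4(id74) recv 83: fwd; pos6(id23) recv 78: fwd; pos7(id11) recv 74: fwd; pos0(id33) recv 55: fwd
Round 4: pos5(id55) recv 83: fwd; pos7(id11) recv 78: fwd; pos0(id33) recv 74: fwd; pos1(id83) recv 55: drop
After round 4: 3 messages still in flight

Answer: 3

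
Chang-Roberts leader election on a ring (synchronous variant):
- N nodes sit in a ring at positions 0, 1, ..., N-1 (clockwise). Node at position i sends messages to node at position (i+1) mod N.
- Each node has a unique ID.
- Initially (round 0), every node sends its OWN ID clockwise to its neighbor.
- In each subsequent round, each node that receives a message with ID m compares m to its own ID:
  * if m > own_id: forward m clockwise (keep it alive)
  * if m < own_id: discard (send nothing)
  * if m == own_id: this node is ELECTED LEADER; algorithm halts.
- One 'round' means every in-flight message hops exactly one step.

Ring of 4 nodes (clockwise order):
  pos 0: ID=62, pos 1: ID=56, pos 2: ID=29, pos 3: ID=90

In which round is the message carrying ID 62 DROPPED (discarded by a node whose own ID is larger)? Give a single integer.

Answer: 3

Derivation:
Round 1: pos1(id56) recv 62: fwd; pos2(id29) recv 56: fwd; pos3(id90) recv 29: drop; pos0(id62) recv 90: fwd
Round 2: pos2(id29) recv 62: fwd; pos3(id90) recv 56: drop; pos1(id56) recv 90: fwd
Round 3: pos3(id90) recv 62: drop; pos2(id29) recv 90: fwd
Round 4: pos3(id90) recv 90: ELECTED
Message ID 62 originates at pos 0; dropped at pos 3 in round 3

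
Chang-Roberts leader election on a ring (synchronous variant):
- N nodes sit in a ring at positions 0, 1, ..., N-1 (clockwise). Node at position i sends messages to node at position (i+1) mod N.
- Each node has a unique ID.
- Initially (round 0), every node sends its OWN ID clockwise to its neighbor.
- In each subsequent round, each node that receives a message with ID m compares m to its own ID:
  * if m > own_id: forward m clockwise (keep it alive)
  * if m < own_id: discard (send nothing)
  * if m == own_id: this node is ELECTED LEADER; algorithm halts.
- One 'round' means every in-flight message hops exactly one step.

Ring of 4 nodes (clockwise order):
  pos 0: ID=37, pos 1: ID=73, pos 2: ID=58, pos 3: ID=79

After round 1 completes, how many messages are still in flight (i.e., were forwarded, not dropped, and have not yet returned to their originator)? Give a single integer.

Answer: 2

Derivation:
Round 1: pos1(id73) recv 37: drop; pos2(id58) recv 73: fwd; pos3(id79) recv 58: drop; pos0(id37) recv 79: fwd
After round 1: 2 messages still in flight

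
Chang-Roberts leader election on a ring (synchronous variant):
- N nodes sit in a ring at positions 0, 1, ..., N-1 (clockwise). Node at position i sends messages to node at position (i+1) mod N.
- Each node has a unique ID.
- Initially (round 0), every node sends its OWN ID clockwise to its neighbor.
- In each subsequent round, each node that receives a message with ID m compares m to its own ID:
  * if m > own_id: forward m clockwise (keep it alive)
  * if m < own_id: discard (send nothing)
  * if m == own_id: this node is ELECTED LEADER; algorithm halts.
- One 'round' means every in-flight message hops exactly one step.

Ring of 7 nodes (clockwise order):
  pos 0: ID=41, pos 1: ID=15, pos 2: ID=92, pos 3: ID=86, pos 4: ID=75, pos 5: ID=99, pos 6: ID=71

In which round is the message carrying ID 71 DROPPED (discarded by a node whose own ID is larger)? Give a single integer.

Round 1: pos1(id15) recv 41: fwd; pos2(id92) recv 15: drop; pos3(id86) recv 92: fwd; pos4(id75) recv 86: fwd; pos5(id99) recv 75: drop; pos6(id71) recv 99: fwd; pos0(id41) recv 71: fwd
Round 2: pos2(id92) recv 41: drop; pos4(id75) recv 92: fwd; pos5(id99) recv 86: drop; pos0(id41) recv 99: fwd; pos1(id15) recv 71: fwd
Round 3: pos5(id99) recv 92: drop; pos1(id15) recv 99: fwd; pos2(id92) recv 71: drop
Round 4: pos2(id92) recv 99: fwd
Round 5: pos3(id86) recv 99: fwd
Round 6: pos4(id75) recv 99: fwd
Round 7: pos5(id99) recv 99: ELECTED
Message ID 71 originates at pos 6; dropped at pos 2 in round 3

Answer: 3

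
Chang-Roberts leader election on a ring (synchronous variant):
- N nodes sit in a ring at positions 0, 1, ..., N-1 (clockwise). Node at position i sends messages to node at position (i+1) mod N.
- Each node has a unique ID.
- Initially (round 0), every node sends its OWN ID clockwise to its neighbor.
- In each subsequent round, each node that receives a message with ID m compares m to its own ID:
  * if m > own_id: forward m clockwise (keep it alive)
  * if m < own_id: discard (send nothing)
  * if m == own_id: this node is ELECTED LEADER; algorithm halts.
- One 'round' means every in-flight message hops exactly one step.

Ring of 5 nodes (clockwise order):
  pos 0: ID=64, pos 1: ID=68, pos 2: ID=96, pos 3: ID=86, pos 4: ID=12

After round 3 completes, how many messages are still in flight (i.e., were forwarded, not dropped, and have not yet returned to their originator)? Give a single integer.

Answer: 2

Derivation:
Round 1: pos1(id68) recv 64: drop; pos2(id96) recv 68: drop; pos3(id86) recv 96: fwd; pos4(id12) recv 86: fwd; pos0(id64) recv 12: drop
Round 2: pos4(id12) recv 96: fwd; pos0(id64) recv 86: fwd
Round 3: pos0(id64) recv 96: fwd; pos1(id68) recv 86: fwd
After round 3: 2 messages still in flight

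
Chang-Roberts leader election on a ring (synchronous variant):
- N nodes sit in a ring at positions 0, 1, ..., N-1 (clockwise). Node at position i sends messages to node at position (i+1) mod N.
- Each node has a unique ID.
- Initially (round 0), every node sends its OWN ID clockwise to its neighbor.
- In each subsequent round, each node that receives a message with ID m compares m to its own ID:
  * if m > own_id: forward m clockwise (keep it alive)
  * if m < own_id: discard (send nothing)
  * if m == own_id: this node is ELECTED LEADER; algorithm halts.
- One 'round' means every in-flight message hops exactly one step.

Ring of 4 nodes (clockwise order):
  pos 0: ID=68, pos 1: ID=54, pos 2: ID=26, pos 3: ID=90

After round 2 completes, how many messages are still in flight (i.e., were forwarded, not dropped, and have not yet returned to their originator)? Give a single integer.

Round 1: pos1(id54) recv 68: fwd; pos2(id26) recv 54: fwd; pos3(id90) recv 26: drop; pos0(id68) recv 90: fwd
Round 2: pos2(id26) recv 68: fwd; pos3(id90) recv 54: drop; pos1(id54) recv 90: fwd
After round 2: 2 messages still in flight

Answer: 2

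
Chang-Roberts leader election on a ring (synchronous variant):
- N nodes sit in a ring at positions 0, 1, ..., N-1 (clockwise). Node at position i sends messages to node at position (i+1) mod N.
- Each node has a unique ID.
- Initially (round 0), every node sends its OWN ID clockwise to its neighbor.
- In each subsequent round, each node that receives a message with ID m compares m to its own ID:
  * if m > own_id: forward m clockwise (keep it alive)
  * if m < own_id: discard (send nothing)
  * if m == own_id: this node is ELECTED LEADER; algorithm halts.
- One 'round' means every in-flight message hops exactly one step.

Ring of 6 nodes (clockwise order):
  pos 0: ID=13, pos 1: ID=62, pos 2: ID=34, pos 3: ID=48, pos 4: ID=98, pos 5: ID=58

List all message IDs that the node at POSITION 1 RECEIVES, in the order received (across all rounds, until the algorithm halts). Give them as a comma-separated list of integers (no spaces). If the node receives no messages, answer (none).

Round 1: pos1(id62) recv 13: drop; pos2(id34) recv 62: fwd; pos3(id48) recv 34: drop; pos4(id98) recv 48: drop; pos5(id58) recv 98: fwd; pos0(id13) recv 58: fwd
Round 2: pos3(id48) recv 62: fwd; pos0(id13) recv 98: fwd; pos1(id62) recv 58: drop
Round 3: pos4(id98) recv 62: drop; pos1(id62) recv 98: fwd
Round 4: pos2(id34) recv 98: fwd
Round 5: pos3(id48) recv 98: fwd
Round 6: pos4(id98) recv 98: ELECTED

Answer: 13,58,98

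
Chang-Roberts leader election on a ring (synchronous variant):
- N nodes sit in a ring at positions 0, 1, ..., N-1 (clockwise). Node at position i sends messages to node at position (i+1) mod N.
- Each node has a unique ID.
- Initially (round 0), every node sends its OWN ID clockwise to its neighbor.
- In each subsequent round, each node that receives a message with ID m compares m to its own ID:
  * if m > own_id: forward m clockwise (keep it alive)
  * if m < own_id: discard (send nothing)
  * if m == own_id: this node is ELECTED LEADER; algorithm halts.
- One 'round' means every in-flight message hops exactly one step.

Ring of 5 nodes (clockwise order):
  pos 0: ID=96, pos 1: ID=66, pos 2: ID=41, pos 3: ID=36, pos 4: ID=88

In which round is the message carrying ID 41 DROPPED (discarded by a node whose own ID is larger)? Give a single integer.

Answer: 2

Derivation:
Round 1: pos1(id66) recv 96: fwd; pos2(id41) recv 66: fwd; pos3(id36) recv 41: fwd; pos4(id88) recv 36: drop; pos0(id96) recv 88: drop
Round 2: pos2(id41) recv 96: fwd; pos3(id36) recv 66: fwd; pos4(id88) recv 41: drop
Round 3: pos3(id36) recv 96: fwd; pos4(id88) recv 66: drop
Round 4: pos4(id88) recv 96: fwd
Round 5: pos0(id96) recv 96: ELECTED
Message ID 41 originates at pos 2; dropped at pos 4 in round 2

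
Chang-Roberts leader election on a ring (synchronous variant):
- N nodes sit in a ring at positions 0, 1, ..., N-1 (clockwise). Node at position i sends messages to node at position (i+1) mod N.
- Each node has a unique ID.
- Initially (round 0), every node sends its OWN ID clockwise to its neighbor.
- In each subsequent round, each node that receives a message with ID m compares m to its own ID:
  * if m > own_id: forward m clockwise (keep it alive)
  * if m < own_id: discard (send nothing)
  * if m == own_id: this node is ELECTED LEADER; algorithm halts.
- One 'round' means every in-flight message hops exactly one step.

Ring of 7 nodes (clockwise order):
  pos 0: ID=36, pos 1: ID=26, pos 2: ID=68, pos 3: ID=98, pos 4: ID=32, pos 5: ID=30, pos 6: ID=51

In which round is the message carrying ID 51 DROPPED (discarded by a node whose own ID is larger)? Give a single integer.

Round 1: pos1(id26) recv 36: fwd; pos2(id68) recv 26: drop; pos3(id98) recv 68: drop; pos4(id32) recv 98: fwd; pos5(id30) recv 32: fwd; pos6(id51) recv 30: drop; pos0(id36) recv 51: fwd
Round 2: pos2(id68) recv 36: drop; pos5(id30) recv 98: fwd; pos6(id51) recv 32: drop; pos1(id26) recv 51: fwd
Round 3: pos6(id51) recv 98: fwd; pos2(id68) recv 51: drop
Round 4: pos0(id36) recv 98: fwd
Round 5: pos1(id26) recv 98: fwd
Round 6: pos2(id68) recv 98: fwd
Round 7: pos3(id98) recv 98: ELECTED
Message ID 51 originates at pos 6; dropped at pos 2 in round 3

Answer: 3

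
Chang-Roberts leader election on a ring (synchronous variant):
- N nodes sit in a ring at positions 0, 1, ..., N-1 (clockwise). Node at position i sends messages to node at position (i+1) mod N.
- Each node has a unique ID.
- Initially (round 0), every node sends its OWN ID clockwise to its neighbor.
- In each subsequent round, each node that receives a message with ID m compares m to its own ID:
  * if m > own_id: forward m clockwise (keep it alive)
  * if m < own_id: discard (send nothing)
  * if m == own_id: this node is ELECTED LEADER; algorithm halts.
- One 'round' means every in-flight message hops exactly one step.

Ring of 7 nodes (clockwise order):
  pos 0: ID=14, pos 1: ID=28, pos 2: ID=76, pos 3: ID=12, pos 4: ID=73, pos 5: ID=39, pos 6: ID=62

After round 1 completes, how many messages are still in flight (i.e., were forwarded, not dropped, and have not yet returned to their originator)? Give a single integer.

Round 1: pos1(id28) recv 14: drop; pos2(id76) recv 28: drop; pos3(id12) recv 76: fwd; pos4(id73) recv 12: drop; pos5(id39) recv 73: fwd; pos6(id62) recv 39: drop; pos0(id14) recv 62: fwd
After round 1: 3 messages still in flight

Answer: 3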